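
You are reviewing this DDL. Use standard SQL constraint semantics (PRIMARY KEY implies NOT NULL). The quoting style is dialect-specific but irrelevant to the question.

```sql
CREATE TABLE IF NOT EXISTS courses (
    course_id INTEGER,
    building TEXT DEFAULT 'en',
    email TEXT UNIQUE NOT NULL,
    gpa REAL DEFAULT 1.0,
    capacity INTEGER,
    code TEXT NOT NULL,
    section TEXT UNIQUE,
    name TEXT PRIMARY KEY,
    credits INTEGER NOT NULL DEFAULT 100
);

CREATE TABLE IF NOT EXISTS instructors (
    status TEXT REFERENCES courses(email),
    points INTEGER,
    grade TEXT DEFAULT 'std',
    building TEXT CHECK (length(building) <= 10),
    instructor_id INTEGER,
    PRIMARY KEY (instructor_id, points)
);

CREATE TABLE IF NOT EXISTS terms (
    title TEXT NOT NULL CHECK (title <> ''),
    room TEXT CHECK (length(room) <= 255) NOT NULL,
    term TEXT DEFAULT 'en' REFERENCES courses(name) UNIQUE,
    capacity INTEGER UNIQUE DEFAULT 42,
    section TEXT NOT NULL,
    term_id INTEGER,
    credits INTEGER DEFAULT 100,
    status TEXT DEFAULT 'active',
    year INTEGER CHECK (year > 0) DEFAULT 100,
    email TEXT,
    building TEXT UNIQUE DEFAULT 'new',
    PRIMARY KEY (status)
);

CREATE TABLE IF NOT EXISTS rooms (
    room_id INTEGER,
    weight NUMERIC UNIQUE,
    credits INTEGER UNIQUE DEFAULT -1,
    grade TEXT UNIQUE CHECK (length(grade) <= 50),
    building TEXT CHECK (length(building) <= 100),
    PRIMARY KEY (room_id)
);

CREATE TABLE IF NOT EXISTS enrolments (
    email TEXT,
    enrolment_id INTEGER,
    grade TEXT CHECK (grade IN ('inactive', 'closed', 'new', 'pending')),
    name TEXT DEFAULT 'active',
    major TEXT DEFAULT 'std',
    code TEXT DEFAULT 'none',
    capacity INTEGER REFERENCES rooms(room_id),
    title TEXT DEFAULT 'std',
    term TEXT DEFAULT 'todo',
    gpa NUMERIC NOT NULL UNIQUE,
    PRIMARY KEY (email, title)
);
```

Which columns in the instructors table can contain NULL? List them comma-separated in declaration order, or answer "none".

status, grade, building

- status: a foreign key column may be NULL unless separately constrained → nullable.
- points: part of the PRIMARY KEY, which implies NOT NULL → not nullable.
- grade: DEFAULT only fills an omitted column; an explicit NULL is still allowed → nullable.
- building: CHECK does not forbid NULL (a CHECK constraint passes when its expression is NULL) → nullable.
- instructor_id: part of the PRIMARY KEY, which implies NOT NULL → not nullable.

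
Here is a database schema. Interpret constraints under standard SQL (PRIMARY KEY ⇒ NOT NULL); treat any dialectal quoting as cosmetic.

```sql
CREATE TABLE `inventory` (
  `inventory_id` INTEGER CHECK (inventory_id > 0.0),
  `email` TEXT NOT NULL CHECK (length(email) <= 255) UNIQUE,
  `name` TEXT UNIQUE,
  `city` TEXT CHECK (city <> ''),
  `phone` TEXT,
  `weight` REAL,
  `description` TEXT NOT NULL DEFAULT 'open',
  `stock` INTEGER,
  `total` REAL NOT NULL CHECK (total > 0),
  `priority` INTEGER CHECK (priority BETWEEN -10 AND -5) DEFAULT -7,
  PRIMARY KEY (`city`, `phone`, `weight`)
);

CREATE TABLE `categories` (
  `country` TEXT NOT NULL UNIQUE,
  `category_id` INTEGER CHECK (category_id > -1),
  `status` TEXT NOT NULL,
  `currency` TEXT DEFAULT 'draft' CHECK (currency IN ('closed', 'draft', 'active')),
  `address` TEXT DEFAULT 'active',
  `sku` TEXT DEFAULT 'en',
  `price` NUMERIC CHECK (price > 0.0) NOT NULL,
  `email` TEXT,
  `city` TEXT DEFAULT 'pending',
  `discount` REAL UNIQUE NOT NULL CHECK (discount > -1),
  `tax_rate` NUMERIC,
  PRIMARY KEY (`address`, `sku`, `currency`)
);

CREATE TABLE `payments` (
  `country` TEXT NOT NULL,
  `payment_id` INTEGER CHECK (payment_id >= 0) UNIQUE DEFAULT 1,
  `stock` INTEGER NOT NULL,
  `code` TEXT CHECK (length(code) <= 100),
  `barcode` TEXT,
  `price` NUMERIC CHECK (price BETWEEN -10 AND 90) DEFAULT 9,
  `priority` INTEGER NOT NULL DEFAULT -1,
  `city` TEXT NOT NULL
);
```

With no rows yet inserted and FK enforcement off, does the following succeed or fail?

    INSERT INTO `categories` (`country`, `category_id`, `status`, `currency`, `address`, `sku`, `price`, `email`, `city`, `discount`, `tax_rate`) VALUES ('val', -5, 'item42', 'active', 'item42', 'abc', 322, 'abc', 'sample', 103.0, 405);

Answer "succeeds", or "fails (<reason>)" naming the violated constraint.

The value -5 for category_id violates CHECK (category_id > -1).

fails (CHECK on category_id)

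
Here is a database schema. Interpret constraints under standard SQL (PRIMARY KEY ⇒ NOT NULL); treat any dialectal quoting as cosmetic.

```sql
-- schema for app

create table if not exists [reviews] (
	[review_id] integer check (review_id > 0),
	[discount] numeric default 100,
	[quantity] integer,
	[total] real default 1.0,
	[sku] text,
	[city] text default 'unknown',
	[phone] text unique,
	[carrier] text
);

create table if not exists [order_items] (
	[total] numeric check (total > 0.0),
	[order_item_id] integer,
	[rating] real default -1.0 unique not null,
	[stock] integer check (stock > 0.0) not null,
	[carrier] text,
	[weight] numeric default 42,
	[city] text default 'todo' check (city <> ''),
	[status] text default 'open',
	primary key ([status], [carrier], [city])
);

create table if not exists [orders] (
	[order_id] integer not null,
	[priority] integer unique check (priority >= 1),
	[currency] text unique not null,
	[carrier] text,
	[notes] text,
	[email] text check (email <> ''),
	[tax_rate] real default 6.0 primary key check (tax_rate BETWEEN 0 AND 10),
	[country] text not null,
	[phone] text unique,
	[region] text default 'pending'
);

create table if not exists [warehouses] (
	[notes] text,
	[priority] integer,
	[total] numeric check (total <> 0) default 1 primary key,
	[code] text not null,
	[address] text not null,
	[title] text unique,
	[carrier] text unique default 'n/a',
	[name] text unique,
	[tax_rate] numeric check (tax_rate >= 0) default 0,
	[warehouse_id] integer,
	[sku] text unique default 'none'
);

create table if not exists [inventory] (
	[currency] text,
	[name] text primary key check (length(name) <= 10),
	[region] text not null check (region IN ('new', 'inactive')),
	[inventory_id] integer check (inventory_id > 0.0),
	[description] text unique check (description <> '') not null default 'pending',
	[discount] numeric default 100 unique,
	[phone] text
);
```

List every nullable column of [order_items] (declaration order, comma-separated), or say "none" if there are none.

- total: CHECK does not forbid NULL (a CHECK constraint passes when its expression is NULL) → nullable.
- order_item_id: no NOT NULL constraint applies → nullable.
- rating: declared NOT NULL → not nullable.
- stock: declared NOT NULL → not nullable.
- carrier: part of the PRIMARY KEY, which implies NOT NULL → not nullable.
- weight: DEFAULT only fills an omitted column; an explicit NULL is still allowed → nullable.
- city: part of the PRIMARY KEY, which implies NOT NULL → not nullable.
- status: part of the PRIMARY KEY, which implies NOT NULL → not nullable.

total, order_item_id, weight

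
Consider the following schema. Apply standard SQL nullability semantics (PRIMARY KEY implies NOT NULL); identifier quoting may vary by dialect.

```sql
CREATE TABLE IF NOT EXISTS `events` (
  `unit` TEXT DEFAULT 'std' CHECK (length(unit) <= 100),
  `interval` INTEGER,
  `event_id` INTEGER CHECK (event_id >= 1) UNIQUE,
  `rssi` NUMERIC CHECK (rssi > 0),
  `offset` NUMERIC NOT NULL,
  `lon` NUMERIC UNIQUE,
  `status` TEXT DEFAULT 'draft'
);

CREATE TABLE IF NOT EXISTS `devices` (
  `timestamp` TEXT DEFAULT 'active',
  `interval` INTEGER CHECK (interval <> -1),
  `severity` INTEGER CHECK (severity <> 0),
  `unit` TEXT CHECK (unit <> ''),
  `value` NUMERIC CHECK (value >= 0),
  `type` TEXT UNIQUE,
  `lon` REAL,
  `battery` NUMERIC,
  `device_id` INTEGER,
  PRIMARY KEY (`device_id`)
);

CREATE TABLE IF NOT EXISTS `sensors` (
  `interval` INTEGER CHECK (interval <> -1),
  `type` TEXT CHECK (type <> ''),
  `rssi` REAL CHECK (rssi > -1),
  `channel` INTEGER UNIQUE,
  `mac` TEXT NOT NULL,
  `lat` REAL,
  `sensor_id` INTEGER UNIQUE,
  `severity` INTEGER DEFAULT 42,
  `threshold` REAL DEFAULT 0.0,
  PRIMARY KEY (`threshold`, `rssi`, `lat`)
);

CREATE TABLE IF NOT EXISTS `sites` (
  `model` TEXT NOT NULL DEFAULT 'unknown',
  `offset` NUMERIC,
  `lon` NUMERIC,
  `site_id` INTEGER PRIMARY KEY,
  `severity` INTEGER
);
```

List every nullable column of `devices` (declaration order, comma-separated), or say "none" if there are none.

timestamp, interval, severity, unit, value, type, lon, battery

- timestamp: DEFAULT only fills an omitted column; an explicit NULL is still allowed → nullable.
- interval: CHECK does not forbid NULL (a CHECK constraint passes when its expression is NULL) → nullable.
- severity: CHECK does not forbid NULL (a CHECK constraint passes when its expression is NULL) → nullable.
- unit: CHECK does not forbid NULL (a CHECK constraint passes when its expression is NULL) → nullable.
- value: CHECK does not forbid NULL (a CHECK constraint passes when its expression is NULL) → nullable.
- type: UNIQUE does not imply NOT NULL → nullable.
- lon: no NOT NULL constraint applies → nullable.
- battery: no NOT NULL constraint applies → nullable.
- device_id: part of the PRIMARY KEY, which implies NOT NULL → not nullable.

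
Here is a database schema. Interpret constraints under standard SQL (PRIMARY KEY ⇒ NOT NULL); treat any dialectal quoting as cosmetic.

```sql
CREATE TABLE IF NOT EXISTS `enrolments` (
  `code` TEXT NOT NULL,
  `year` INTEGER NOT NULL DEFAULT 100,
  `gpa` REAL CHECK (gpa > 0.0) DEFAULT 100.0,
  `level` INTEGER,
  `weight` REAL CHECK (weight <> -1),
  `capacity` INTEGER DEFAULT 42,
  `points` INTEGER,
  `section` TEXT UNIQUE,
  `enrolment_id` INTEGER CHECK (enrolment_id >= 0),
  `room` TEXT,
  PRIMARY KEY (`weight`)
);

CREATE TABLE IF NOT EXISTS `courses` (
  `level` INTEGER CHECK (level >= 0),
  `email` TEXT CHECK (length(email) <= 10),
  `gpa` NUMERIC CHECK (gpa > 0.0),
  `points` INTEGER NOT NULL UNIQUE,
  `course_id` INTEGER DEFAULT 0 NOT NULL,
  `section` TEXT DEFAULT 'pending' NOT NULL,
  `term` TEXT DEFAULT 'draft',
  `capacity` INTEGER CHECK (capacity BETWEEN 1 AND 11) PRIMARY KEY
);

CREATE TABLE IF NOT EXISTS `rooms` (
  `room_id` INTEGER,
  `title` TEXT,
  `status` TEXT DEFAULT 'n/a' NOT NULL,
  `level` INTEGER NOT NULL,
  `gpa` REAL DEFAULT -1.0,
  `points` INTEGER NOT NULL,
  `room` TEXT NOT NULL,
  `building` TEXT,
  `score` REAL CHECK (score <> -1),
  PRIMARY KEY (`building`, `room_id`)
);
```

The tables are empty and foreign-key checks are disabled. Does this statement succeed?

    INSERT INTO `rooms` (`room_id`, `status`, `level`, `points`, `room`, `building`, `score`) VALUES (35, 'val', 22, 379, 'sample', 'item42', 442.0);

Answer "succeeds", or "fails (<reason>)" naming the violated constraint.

succeeds

NOT NULL columns: building is supplied; level is supplied; points is supplied; room is supplied; room_id is supplied; status is supplied.
CHECK constraints: 442.0 satisfies (score <> -1).
No constraint is violated.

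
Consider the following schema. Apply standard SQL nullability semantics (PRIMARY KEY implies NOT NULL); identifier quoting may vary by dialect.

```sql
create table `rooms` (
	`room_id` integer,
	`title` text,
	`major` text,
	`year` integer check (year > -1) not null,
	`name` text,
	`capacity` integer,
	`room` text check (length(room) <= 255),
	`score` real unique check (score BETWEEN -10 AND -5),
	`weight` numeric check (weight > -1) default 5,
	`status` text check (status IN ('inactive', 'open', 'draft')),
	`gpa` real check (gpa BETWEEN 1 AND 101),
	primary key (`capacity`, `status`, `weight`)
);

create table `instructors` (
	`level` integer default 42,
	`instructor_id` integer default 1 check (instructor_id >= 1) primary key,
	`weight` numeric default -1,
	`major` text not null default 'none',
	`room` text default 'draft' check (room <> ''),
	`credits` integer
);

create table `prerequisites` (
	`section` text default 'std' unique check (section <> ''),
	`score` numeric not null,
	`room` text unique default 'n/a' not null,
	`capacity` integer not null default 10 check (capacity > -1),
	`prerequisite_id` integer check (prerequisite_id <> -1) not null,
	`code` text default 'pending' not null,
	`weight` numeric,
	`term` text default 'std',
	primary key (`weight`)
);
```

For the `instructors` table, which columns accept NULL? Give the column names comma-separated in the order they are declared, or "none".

- level: DEFAULT only fills an omitted column; an explicit NULL is still allowed → nullable.
- instructor_id: part of the PRIMARY KEY, which implies NOT NULL → not nullable.
- weight: DEFAULT only fills an omitted column; an explicit NULL is still allowed → nullable.
- major: declared NOT NULL → not nullable.
- room: CHECK does not forbid NULL (a CHECK constraint passes when its expression is NULL) → nullable.
- credits: no NOT NULL constraint applies → nullable.

level, weight, room, credits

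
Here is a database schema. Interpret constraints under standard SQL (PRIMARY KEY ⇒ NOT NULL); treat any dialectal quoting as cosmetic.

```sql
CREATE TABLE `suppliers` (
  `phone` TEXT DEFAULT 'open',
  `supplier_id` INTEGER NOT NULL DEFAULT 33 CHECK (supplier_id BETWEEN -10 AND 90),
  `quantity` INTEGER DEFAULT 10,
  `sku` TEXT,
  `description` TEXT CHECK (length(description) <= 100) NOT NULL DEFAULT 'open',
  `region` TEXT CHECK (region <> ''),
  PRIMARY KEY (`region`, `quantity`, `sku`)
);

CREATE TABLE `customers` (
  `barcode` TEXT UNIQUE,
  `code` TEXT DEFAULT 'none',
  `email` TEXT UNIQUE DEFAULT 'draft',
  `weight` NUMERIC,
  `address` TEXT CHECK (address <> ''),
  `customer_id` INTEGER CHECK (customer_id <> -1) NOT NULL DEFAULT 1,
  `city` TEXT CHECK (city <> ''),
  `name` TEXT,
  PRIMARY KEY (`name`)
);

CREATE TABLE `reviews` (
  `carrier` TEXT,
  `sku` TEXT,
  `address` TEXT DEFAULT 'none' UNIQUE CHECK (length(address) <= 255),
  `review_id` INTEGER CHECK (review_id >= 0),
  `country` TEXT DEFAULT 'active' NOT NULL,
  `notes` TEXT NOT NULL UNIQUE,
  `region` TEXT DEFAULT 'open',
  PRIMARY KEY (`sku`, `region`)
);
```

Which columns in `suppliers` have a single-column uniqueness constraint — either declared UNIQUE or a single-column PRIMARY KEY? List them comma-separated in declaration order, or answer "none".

- phone: no UNIQUE or single-column PK constraint.
- supplier_id: no UNIQUE or single-column PK constraint.
- quantity: part of a composite PRIMARY KEY — only the tuple is unique, not this column on its own.
- sku: part of a composite PRIMARY KEY — only the tuple is unique, not this column on its own.
- description: no UNIQUE or single-column PK constraint.
- region: part of a composite PRIMARY KEY — only the tuple is unique, not this column on its own.

none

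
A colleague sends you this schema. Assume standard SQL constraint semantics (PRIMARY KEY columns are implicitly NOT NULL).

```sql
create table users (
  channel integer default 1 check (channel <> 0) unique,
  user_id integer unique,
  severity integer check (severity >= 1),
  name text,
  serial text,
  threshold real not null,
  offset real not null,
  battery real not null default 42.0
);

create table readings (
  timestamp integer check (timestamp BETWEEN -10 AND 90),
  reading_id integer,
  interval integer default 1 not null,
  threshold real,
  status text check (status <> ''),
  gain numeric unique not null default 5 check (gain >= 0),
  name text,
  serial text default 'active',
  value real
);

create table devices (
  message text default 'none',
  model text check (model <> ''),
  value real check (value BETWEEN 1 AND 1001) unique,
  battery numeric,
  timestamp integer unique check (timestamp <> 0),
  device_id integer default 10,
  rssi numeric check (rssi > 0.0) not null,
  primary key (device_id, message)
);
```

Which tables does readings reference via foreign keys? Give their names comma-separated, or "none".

none

No column in readings has a REFERENCES clause.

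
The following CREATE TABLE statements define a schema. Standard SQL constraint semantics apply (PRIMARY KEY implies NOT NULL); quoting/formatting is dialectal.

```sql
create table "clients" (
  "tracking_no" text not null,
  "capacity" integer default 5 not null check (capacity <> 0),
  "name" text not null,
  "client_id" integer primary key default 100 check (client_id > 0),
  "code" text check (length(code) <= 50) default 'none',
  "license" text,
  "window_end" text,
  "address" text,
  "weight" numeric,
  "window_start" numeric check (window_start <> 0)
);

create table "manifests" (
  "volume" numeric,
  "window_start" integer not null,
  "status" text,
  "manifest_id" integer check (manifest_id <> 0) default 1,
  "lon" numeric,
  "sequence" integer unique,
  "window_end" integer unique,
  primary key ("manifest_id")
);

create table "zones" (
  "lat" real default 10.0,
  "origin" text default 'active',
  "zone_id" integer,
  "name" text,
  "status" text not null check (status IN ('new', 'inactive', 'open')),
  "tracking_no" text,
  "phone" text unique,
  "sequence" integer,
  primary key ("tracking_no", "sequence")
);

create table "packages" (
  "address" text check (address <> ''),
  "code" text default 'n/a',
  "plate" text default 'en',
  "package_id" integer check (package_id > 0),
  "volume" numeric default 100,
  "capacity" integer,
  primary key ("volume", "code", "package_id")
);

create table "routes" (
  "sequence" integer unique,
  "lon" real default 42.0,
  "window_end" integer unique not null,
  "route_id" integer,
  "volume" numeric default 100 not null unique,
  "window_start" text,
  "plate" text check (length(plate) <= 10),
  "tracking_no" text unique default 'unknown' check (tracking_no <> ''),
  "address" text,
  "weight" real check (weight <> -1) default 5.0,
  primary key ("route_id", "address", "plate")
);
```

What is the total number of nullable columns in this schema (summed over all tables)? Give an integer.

clients: 6 nullable (code, license, window_end, address, weight, window_start — PK (client_id) and explicit NOT NULL columns excluded).
manifests: 5 nullable (volume, status, lon, sequence, window_end — PK (manifest_id) and explicit NOT NULL columns excluded).
zones: 5 nullable (lat, origin, zone_id, name, phone — PK (tracking_no, sequence) and explicit NOT NULL columns excluded).
packages: 3 nullable (address, plate, capacity — PK (volume, code, package_id) and explicit NOT NULL columns excluded).
routes: 5 nullable (sequence, lon, window_start, tracking_no, weight — PK (route_id, address, plate) and explicit NOT NULL columns excluded).
Total: 6 + 5 + 5 + 3 + 5 = 24.

24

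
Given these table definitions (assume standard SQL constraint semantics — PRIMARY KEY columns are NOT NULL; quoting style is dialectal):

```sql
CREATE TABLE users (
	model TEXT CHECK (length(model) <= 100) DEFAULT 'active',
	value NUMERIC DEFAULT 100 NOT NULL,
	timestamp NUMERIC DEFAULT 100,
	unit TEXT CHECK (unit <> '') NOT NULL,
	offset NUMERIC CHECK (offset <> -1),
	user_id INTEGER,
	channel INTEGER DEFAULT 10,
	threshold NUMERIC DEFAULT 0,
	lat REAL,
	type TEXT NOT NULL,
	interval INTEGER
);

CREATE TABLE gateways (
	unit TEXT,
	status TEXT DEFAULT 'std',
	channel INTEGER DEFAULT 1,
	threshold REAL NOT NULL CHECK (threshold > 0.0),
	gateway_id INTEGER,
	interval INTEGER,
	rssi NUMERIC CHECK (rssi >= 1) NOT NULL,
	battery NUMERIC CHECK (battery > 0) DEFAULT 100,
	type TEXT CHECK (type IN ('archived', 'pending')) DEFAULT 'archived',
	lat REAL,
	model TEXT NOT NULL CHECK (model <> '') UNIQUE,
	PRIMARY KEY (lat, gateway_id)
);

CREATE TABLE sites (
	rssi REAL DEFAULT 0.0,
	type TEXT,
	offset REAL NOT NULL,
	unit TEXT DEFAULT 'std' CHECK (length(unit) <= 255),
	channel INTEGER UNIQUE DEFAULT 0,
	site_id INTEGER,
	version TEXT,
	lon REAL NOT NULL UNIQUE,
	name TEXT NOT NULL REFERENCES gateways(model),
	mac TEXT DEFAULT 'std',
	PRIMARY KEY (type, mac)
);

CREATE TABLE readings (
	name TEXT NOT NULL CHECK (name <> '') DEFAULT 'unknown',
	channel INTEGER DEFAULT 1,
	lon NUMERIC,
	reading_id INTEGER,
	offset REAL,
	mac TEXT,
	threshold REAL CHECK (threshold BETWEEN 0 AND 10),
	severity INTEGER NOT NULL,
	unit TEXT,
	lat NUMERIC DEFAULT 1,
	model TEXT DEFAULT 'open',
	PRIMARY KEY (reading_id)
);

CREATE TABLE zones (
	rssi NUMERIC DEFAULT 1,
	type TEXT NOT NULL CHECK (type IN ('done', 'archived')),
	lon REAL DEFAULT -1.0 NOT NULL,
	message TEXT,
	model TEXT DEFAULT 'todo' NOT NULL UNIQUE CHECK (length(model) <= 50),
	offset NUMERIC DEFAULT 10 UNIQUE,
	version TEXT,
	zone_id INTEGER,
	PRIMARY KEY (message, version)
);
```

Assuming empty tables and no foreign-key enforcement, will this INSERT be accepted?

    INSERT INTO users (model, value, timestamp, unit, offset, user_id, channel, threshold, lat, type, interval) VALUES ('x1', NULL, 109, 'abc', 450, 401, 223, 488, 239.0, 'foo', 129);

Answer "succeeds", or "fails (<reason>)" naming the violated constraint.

fails (NOT NULL on value)

value is explicitly set to NULL, but value is declared NOT NULL.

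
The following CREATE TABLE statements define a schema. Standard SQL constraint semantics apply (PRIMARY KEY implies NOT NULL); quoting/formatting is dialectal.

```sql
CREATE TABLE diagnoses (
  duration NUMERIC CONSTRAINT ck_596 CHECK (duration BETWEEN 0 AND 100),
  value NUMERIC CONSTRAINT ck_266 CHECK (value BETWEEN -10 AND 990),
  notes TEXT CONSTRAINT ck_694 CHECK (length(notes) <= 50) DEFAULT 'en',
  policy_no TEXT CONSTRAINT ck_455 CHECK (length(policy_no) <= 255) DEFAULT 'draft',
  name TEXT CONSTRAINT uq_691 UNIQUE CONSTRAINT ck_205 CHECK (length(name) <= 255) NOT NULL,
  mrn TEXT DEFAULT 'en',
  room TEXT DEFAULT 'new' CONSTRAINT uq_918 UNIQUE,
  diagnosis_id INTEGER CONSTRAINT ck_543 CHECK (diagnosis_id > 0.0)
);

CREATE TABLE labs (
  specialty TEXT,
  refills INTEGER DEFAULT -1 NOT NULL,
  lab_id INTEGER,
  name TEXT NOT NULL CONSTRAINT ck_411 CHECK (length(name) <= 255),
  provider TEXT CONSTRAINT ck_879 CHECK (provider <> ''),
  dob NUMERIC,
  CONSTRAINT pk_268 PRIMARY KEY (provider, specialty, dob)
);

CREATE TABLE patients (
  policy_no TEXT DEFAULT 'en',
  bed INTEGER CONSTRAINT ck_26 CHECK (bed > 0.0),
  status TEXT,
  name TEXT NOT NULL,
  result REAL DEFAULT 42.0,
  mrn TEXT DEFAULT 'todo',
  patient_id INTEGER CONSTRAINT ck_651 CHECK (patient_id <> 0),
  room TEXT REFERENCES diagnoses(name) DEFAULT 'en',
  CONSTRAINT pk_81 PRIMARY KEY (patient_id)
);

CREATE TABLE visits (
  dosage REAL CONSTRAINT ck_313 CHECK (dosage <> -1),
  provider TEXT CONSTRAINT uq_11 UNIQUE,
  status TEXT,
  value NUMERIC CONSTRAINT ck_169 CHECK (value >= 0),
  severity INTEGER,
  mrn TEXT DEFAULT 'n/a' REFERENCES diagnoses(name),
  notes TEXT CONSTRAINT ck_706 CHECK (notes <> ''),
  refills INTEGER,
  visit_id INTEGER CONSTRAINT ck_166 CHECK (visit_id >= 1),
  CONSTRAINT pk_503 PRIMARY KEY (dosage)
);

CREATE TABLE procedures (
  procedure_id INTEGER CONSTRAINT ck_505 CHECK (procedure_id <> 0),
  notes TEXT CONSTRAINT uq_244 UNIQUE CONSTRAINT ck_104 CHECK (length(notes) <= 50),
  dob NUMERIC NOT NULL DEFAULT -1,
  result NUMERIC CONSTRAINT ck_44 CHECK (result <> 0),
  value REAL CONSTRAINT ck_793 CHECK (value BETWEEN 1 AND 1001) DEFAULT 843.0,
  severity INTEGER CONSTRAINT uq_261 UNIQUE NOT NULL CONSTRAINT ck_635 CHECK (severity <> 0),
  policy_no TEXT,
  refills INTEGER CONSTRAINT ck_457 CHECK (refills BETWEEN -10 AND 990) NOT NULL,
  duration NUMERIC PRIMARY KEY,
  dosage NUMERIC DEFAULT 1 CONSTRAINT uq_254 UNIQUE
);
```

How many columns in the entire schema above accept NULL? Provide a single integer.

diagnoses: 7 nullable (duration, value, notes, policy_no, mrn, room, diagnosis_id — PK none and explicit NOT NULL columns excluded).
labs: 1 nullable (lab_id — PK (provider, specialty, dob) and explicit NOT NULL columns excluded).
patients: 6 nullable (policy_no, bed, status, result, mrn, room — PK (patient_id) and explicit NOT NULL columns excluded).
visits: 8 nullable (provider, status, value, severity, mrn, notes, refills, visit_id — PK (dosage) and explicit NOT NULL columns excluded).
procedures: 6 nullable (procedure_id, notes, result, value, policy_no, dosage — PK (duration) and explicit NOT NULL columns excluded).
Total: 7 + 1 + 6 + 8 + 6 = 28.

28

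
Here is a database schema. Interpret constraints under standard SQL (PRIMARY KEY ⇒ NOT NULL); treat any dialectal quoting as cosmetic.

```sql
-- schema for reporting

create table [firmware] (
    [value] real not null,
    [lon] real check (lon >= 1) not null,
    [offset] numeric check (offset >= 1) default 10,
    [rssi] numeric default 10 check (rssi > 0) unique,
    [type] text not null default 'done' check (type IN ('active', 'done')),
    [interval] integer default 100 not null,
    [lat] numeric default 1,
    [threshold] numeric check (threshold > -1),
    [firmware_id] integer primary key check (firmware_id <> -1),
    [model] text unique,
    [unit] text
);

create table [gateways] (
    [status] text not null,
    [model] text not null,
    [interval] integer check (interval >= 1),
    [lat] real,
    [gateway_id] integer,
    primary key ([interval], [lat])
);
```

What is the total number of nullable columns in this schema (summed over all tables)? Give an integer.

7

firmware: 6 nullable (offset, rssi, lat, threshold, model, unit — PK (firmware_id) and explicit NOT NULL columns excluded).
gateways: 1 nullable (gateway_id — PK (interval, lat) and explicit NOT NULL columns excluded).
Total: 6 + 1 = 7.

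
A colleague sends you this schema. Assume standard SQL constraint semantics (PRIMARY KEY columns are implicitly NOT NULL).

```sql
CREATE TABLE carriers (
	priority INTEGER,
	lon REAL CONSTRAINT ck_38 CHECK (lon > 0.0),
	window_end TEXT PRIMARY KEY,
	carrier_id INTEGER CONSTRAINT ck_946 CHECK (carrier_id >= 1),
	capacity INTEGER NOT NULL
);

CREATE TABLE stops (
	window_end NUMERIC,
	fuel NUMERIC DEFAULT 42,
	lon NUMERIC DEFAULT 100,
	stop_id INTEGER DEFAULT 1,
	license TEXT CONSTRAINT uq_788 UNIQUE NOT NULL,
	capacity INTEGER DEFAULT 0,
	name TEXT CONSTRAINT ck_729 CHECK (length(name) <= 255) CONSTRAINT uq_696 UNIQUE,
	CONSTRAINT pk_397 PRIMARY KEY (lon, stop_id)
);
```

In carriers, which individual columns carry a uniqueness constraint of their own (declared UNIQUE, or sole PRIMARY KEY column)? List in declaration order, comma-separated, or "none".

window_end

- priority: no UNIQUE or single-column PK constraint.
- lon: no UNIQUE or single-column PK constraint.
- window_end: single-column PRIMARY KEY → unique.
- carrier_id: no UNIQUE or single-column PK constraint.
- capacity: no UNIQUE or single-column PK constraint.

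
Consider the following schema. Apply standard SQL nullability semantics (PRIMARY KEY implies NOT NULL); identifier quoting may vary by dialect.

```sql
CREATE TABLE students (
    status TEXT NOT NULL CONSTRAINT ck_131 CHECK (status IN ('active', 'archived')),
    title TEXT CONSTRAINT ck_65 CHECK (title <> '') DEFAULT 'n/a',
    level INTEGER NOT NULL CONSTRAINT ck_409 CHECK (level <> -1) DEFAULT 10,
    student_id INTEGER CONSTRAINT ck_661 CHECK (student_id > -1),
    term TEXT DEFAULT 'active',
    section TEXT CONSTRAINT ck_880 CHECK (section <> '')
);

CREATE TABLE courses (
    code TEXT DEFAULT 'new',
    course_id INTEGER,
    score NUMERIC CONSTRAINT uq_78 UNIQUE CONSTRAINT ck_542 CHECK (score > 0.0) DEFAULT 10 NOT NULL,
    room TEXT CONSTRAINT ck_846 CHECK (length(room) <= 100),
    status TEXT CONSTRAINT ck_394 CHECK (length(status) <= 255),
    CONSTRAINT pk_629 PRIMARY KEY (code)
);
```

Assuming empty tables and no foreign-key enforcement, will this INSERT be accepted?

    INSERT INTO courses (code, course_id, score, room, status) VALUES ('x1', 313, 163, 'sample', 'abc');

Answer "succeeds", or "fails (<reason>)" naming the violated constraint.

succeeds

NOT NULL columns: code is supplied; score is supplied.
CHECK constraints: 163 satisfies (score > 0.0); 'sample' satisfies (length(room) <= 100); 'abc' satisfies (length(status) <= 255).
No constraint is violated.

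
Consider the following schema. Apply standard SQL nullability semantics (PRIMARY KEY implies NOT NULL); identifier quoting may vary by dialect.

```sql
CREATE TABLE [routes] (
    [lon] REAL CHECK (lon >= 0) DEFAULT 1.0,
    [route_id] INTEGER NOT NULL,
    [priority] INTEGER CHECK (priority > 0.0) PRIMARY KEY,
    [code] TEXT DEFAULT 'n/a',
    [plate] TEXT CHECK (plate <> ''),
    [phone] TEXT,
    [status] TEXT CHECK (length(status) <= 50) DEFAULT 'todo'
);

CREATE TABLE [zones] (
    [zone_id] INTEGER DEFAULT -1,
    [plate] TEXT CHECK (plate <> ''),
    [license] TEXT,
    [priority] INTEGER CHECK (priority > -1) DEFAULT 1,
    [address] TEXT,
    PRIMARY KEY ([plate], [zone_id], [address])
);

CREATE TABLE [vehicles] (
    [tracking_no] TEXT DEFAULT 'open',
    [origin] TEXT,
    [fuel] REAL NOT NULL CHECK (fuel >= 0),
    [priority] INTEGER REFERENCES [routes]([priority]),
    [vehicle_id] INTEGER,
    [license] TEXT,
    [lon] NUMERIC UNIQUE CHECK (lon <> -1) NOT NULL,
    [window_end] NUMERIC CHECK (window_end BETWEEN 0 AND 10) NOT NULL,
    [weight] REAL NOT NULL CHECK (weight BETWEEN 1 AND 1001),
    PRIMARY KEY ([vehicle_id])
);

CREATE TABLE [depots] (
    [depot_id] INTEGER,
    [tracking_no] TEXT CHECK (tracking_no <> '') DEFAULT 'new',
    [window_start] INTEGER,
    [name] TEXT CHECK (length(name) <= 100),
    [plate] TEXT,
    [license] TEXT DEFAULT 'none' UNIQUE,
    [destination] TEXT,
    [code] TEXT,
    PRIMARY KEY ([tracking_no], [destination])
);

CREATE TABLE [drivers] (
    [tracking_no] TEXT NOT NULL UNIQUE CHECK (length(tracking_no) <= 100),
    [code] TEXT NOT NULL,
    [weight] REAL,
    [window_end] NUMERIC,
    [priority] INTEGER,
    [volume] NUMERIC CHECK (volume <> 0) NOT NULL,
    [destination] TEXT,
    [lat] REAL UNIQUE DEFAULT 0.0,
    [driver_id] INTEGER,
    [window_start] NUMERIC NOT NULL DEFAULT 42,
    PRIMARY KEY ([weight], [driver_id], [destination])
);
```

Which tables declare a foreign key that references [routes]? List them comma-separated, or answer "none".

vehicles

- vehicles.priority references routes(priority).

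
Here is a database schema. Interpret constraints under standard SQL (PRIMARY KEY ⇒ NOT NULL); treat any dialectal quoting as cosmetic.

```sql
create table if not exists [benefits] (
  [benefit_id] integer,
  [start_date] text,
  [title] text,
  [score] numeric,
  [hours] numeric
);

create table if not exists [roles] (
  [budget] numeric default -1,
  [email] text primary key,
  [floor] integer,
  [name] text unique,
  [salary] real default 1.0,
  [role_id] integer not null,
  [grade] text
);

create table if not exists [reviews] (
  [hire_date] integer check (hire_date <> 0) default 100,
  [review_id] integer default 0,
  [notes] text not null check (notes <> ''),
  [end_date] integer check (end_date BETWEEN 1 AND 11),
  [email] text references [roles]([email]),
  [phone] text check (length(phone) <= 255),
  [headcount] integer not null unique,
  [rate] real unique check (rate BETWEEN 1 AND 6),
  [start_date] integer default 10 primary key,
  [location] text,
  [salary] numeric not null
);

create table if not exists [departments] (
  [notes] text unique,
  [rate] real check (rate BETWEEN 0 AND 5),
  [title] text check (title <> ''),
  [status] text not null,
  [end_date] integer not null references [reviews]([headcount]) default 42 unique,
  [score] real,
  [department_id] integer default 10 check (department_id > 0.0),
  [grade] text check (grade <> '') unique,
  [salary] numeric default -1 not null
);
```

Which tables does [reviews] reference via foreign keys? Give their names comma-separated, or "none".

- email REFERENCES roles(email).

roles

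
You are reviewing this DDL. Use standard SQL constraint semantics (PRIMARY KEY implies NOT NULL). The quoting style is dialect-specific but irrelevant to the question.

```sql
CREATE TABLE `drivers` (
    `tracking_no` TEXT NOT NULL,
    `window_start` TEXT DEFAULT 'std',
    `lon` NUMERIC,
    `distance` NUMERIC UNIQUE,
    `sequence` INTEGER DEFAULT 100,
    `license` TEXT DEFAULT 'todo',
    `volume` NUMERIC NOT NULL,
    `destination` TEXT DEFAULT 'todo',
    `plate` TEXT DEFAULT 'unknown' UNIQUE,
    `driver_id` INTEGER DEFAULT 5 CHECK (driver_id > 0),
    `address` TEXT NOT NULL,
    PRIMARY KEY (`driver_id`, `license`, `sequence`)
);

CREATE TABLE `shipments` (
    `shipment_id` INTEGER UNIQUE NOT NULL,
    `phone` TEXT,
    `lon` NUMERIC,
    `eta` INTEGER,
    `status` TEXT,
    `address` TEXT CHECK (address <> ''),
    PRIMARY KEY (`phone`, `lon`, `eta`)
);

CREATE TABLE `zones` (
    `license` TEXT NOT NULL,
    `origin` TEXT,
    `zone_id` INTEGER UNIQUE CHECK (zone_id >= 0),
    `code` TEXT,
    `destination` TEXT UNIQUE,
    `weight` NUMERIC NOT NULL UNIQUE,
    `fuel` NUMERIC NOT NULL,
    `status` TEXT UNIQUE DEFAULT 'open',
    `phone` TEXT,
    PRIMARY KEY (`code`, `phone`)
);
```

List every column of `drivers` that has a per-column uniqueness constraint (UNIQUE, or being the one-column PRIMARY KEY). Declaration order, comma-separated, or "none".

distance, plate

- tracking_no: no UNIQUE or single-column PK constraint.
- window_start: no UNIQUE or single-column PK constraint.
- lon: no UNIQUE or single-column PK constraint.
- distance: declared UNIQUE → unique.
- sequence: part of a composite PRIMARY KEY — only the tuple is unique, not this column on its own.
- license: part of a composite PRIMARY KEY — only the tuple is unique, not this column on its own.
- volume: no UNIQUE or single-column PK constraint.
- destination: no UNIQUE or single-column PK constraint.
- plate: declared UNIQUE → unique.
- driver_id: part of a composite PRIMARY KEY — only the tuple is unique, not this column on its own.
- address: no UNIQUE or single-column PK constraint.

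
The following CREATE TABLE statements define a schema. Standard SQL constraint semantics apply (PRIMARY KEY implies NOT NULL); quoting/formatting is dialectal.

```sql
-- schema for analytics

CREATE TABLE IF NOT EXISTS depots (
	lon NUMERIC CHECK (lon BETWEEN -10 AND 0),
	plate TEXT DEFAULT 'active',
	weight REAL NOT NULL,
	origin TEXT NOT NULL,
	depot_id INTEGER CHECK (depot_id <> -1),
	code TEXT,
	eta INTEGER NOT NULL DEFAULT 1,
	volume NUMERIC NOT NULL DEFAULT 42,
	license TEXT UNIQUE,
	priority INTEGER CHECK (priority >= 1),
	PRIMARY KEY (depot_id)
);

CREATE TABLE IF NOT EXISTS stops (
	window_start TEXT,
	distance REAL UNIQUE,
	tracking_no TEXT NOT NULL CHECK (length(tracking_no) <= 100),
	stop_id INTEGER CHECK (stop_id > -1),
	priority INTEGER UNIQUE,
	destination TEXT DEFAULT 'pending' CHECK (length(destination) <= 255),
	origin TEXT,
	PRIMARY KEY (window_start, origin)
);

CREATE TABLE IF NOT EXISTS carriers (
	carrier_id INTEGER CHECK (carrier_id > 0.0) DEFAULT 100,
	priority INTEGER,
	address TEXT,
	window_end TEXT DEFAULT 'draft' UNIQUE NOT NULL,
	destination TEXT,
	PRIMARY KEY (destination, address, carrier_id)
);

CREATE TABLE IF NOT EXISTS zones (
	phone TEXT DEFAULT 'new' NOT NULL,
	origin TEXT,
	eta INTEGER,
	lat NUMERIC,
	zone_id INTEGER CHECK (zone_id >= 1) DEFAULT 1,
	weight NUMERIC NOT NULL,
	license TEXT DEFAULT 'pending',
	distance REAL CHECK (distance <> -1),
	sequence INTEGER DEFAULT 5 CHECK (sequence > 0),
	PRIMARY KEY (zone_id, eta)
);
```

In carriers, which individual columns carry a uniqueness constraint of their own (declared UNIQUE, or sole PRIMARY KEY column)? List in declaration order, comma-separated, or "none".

window_end

- carrier_id: part of a composite PRIMARY KEY — only the tuple is unique, not this column on its own.
- priority: no UNIQUE or single-column PK constraint.
- address: part of a composite PRIMARY KEY — only the tuple is unique, not this column on its own.
- window_end: declared UNIQUE → unique.
- destination: part of a composite PRIMARY KEY — only the tuple is unique, not this column on its own.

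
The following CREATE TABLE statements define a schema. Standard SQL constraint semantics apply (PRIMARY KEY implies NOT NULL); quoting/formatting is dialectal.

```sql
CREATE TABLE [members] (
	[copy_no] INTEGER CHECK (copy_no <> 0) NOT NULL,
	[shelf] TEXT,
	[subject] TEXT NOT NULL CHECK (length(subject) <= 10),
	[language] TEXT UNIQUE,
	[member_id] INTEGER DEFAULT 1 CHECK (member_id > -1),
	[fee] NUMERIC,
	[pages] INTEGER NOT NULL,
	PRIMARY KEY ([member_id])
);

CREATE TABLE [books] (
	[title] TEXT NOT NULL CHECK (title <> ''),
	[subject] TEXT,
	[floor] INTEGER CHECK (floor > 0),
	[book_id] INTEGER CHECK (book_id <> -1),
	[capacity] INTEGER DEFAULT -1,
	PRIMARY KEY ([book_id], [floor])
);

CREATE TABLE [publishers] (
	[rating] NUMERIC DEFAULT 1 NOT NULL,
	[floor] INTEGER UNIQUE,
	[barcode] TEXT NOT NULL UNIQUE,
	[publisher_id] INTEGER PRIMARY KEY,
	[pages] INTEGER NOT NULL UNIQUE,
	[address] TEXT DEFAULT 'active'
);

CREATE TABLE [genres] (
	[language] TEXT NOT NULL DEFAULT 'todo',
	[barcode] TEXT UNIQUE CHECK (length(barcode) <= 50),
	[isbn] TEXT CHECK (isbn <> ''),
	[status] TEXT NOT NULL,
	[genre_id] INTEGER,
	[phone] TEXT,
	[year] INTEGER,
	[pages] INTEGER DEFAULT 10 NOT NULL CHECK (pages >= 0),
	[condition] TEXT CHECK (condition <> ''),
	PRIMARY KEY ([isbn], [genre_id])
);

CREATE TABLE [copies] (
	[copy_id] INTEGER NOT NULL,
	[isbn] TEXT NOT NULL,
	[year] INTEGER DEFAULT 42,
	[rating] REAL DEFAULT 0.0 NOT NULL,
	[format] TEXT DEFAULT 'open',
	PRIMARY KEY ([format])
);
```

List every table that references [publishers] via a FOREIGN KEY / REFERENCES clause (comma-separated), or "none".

none

No REFERENCES clause anywhere in the schema names publishers.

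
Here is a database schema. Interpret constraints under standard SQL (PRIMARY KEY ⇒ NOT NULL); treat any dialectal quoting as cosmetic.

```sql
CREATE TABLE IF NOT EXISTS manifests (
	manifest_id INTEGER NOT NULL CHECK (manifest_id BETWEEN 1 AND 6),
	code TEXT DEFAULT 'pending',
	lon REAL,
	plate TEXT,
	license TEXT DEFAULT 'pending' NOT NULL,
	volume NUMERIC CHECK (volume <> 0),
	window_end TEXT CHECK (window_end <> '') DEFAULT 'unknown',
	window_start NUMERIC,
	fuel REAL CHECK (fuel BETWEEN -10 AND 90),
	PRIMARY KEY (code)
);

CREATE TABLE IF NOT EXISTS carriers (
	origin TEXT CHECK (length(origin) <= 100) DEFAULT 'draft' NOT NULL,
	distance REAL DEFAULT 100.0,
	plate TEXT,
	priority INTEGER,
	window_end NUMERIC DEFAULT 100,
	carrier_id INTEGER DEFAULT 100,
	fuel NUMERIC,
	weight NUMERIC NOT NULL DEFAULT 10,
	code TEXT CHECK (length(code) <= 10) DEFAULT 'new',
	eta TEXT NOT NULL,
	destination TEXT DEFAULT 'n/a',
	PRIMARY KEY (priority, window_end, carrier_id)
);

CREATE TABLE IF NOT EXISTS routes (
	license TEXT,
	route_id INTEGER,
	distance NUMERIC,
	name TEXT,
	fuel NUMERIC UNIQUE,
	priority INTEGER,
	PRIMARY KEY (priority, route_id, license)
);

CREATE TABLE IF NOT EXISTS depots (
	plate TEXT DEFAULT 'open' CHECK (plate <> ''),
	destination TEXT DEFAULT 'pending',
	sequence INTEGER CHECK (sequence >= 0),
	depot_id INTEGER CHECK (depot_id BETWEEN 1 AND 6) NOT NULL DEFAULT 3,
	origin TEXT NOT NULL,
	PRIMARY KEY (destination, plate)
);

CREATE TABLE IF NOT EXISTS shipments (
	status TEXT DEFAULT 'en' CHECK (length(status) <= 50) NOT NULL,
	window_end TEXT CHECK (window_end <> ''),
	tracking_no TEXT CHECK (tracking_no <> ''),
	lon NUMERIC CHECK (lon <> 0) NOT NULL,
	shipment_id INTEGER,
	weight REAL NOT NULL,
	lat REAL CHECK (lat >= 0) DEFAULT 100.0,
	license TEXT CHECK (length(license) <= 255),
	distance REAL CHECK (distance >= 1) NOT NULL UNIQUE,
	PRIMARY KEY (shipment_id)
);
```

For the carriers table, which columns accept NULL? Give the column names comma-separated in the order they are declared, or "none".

distance, plate, fuel, code, destination

- origin: declared NOT NULL → not nullable.
- distance: DEFAULT only fills an omitted column; an explicit NULL is still allowed → nullable.
- plate: no NOT NULL constraint applies → nullable.
- priority: part of the PRIMARY KEY, which implies NOT NULL → not nullable.
- window_end: part of the PRIMARY KEY, which implies NOT NULL → not nullable.
- carrier_id: part of the PRIMARY KEY, which implies NOT NULL → not nullable.
- fuel: no NOT NULL constraint applies → nullable.
- weight: declared NOT NULL → not nullable.
- code: CHECK does not forbid NULL (a CHECK constraint passes when its expression is NULL) → nullable.
- eta: declared NOT NULL → not nullable.
- destination: DEFAULT only fills an omitted column; an explicit NULL is still allowed → nullable.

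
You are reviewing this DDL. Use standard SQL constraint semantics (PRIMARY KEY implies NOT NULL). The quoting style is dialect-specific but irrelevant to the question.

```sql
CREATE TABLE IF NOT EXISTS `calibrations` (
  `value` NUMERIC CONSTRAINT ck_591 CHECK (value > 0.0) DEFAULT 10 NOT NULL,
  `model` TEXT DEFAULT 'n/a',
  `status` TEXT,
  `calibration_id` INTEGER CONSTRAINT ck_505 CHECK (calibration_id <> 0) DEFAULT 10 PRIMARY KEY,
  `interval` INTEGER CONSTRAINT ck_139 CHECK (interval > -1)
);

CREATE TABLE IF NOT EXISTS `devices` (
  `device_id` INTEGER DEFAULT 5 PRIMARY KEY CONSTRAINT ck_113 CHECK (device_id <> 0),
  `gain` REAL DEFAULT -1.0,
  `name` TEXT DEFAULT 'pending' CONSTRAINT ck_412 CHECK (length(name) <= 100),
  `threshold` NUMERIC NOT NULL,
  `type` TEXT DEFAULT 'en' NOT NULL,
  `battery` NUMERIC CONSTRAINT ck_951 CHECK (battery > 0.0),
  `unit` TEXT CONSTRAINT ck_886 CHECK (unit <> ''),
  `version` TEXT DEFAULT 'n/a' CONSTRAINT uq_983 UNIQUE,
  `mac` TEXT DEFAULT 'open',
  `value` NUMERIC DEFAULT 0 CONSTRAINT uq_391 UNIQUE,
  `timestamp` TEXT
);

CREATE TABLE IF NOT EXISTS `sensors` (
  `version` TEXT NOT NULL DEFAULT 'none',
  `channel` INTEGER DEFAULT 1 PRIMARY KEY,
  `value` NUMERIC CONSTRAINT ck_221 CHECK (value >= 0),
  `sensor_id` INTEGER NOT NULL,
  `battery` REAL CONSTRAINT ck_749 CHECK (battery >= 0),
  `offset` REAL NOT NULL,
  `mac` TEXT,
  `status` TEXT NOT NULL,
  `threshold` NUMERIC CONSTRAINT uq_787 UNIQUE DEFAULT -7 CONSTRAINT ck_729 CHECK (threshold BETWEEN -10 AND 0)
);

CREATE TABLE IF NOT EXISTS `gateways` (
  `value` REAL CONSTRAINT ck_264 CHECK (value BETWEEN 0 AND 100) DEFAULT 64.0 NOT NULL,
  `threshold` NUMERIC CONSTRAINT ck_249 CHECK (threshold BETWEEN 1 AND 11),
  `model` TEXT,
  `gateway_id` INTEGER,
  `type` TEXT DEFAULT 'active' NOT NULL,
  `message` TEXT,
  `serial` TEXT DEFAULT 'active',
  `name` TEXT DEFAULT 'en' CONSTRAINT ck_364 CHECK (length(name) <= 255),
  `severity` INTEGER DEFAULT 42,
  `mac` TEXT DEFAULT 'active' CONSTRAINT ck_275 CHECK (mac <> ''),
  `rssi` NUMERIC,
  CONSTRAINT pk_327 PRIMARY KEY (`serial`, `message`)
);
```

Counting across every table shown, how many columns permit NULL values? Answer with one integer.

22

calibrations: 3 nullable (model, status, interval — PK (calibration_id) and explicit NOT NULL columns excluded).
devices: 8 nullable (gain, name, battery, unit, version, mac, value, timestamp — PK (device_id) and explicit NOT NULL columns excluded).
sensors: 4 nullable (value, battery, mac, threshold — PK (channel) and explicit NOT NULL columns excluded).
gateways: 7 nullable (threshold, model, gateway_id, name, severity, mac, rssi — PK (serial, message) and explicit NOT NULL columns excluded).
Total: 3 + 8 + 4 + 7 = 22.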